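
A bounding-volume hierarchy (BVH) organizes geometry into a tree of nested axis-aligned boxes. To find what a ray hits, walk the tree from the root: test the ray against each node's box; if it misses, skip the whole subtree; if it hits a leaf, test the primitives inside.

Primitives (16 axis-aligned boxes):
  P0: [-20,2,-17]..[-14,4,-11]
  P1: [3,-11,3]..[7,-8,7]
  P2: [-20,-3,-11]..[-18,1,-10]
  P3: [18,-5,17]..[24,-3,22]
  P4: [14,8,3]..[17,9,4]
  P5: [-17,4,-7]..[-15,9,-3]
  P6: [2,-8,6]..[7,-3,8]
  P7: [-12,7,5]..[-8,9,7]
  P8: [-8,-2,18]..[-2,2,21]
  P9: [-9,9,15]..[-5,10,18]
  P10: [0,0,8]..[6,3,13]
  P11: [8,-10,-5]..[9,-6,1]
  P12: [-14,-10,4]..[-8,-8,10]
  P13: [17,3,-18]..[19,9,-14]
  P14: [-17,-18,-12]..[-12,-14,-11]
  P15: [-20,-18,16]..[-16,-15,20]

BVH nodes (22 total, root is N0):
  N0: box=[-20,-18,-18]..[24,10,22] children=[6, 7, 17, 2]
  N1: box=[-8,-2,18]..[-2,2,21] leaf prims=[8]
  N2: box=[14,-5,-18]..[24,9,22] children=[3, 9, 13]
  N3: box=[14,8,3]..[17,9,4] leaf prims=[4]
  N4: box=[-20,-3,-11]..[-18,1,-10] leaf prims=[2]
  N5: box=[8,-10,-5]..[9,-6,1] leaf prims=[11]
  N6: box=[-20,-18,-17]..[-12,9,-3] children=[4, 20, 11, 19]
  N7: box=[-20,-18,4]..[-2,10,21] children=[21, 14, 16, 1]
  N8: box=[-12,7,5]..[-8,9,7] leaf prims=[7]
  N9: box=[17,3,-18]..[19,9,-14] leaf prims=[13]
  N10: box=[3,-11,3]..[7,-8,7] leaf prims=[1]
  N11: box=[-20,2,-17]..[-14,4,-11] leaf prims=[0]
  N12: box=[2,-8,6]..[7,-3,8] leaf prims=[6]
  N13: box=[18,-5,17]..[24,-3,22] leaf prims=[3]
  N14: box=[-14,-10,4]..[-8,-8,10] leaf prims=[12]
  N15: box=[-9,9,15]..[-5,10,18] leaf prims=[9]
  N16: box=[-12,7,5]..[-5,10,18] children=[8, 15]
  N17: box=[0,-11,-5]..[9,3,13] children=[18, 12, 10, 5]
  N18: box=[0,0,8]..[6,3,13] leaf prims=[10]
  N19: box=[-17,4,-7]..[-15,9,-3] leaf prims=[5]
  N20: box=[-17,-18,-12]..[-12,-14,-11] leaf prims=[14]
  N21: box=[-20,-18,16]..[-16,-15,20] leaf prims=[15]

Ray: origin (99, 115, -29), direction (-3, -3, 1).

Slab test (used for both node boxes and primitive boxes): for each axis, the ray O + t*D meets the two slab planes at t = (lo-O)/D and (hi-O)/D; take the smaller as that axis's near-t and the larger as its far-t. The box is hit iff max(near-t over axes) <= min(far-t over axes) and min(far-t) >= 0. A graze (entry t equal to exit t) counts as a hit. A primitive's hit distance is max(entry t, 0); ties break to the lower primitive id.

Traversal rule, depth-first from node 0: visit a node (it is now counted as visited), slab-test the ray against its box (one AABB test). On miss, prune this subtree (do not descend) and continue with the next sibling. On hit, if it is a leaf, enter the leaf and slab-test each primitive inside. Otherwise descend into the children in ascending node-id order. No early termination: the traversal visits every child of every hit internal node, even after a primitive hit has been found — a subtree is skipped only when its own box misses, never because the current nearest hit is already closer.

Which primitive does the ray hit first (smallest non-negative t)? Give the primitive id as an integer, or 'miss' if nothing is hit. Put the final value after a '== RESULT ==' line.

Traverse from the root:
N0 x:[25,119/3] y:[35,133/3] z:[11,51] -> hit [35,119/3], descend [2, 6, 7, 17]
  N2 x:[25,85/3] y:[106/3,40] z:[11,51] -> miss, prune
  N6 x:[37,119/3] y:[106/3,133/3] z:[12,26] -> miss, prune
  N7 x:[101/3,119/3] y:[35,133/3] z:[33,50] -> hit [35,119/3], descend [1, 14, 16, 21]
    N1 x:[101/3,107/3] y:[113/3,39] z:[47,50] -> miss, prune
    N14 x:[107/3,113/3] y:[41,125/3] z:[33,39] -> miss, prune
    N16 x:[104/3,37] y:[35,36] z:[34,47] -> hit [35,36], descend [8, 15]
      N8 x:[107/3,37] y:[106/3,36] z:[34,36] -> hit [107/3,36] leaf, test {P7@t=107/3}
      N15 x:[104/3,36] y:[35,106/3] z:[44,47] -> miss, prune
    N21 x:[115/3,119/3] y:[130/3,133/3] z:[45,49] -> miss, prune
  N17 x:[30,33] y:[112/3,42] z:[24,42] -> miss, prune

order=[0, 2, 6, 7, 1, 14, 16, 8, 15, 21, 17]  |boxes|=11  |leaves|=1  hit=P7

== RESULT ==
7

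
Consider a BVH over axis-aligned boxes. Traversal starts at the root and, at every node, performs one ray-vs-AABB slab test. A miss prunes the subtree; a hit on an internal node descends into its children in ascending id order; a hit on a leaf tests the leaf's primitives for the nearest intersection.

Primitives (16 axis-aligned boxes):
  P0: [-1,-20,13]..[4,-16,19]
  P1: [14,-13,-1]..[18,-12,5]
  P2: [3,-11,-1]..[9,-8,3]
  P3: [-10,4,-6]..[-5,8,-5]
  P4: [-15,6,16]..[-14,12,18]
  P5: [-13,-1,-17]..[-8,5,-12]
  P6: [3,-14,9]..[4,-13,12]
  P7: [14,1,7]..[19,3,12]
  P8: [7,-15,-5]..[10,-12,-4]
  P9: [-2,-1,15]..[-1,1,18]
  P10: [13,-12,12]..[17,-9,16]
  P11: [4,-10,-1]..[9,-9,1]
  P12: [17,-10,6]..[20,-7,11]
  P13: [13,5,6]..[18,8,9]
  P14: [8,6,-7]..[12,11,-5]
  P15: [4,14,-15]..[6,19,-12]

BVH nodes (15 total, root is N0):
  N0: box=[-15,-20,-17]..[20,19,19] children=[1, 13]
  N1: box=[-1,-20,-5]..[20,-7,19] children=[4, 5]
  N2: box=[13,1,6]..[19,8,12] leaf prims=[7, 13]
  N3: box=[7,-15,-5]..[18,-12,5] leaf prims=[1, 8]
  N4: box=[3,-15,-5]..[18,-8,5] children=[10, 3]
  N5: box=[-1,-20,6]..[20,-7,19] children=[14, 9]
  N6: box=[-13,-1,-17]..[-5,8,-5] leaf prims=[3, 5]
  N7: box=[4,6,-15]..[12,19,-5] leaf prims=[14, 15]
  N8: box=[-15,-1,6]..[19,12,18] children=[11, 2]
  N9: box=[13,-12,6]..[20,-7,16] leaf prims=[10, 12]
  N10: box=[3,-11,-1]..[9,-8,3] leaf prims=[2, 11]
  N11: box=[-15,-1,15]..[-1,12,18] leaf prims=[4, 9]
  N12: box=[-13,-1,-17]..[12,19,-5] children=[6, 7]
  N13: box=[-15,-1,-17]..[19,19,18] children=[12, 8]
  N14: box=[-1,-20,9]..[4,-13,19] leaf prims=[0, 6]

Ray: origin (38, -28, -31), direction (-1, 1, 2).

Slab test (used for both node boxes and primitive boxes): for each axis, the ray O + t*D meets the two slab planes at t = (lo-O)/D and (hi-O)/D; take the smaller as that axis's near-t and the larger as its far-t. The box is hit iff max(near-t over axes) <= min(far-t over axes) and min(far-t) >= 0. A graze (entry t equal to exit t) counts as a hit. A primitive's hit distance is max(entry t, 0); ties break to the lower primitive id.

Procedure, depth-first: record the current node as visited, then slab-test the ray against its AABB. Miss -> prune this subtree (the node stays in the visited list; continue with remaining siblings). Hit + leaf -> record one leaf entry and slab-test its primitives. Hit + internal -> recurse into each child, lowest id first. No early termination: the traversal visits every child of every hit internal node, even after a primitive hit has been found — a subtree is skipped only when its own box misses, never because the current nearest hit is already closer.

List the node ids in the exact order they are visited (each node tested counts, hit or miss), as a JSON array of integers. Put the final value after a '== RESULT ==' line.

Trace the traversal:
N0 x:[18,53] y:[8,47] z:[7,25] -> hit [18,25], descend [1, 13]
  N1 x:[18,39] y:[8,21] z:[13,25] -> hit [18,21], descend [4, 5]
    N4 x:[20,35] y:[13,20] z:[13,18] -> miss, prune
    N5 x:[18,39] y:[8,21] z:[37/2,25] -> hit [37/2,21], descend [9, 14]
      N9 x:[18,25] y:[16,21] z:[37/2,47/2] -> hit [37/2,21] leaf, test {P10(miss), P12@t=37/2}
      N14 x:[34,39] y:[8,15] z:[20,25] -> miss, prune
  N13 x:[19,53] y:[27,47] z:[7,49/2] -> miss, prune

Summary -> nodes [0, 1, 4, 5, 9, 14, 13]; box-tests=7; leaf-entries=1; first=P12

== RESULT ==
[0, 1, 4, 5, 9, 14, 13]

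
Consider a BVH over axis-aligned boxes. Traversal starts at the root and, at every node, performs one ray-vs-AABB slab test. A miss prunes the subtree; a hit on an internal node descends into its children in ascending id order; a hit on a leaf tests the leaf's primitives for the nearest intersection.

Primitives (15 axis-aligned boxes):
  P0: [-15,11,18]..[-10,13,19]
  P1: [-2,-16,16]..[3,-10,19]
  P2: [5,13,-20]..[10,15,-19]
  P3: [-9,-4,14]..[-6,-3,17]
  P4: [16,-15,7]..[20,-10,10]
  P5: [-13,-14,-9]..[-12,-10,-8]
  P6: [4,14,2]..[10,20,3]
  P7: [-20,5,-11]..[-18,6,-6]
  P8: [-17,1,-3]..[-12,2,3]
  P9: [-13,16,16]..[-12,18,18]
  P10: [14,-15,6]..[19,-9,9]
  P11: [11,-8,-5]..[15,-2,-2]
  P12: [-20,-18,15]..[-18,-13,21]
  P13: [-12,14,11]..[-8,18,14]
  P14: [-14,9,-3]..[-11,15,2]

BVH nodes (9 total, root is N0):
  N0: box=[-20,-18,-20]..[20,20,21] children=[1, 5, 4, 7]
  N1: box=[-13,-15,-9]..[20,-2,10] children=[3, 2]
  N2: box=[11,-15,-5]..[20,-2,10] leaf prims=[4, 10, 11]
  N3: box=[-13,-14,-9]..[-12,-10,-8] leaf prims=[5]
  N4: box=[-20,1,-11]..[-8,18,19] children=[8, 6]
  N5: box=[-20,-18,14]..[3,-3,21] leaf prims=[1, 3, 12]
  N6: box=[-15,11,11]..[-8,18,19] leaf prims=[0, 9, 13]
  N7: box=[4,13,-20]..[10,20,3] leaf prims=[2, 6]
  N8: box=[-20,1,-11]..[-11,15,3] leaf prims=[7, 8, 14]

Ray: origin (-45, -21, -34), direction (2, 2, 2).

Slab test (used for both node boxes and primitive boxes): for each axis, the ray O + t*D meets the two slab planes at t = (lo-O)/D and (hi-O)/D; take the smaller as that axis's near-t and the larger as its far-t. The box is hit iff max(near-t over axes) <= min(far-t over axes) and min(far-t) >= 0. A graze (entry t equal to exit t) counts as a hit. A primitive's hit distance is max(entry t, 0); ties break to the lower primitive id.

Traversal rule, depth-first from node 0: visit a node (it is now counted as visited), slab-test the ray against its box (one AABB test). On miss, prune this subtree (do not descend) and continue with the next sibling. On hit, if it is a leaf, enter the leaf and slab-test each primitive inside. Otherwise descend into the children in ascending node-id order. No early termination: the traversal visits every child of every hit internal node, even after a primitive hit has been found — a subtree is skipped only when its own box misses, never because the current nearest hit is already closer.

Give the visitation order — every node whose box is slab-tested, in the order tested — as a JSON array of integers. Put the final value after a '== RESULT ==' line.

Walk:
N0 x:[25/2,65/2] y:[3/2,41/2] z:[7,55/2] -> hit [25/2,41/2], descend [1, 4, 5, 7]
  N1 x:[16,65/2] y:[3,19/2] z:[25/2,22] -> miss, prune
  N4 x:[25/2,37/2] y:[11,39/2] z:[23/2,53/2] -> hit [25/2,37/2], descend [6, 8]
    N6 x:[15,37/2] y:[16,39/2] z:[45/2,53/2] -> miss, prune
    N8 x:[25/2,17] y:[11,18] z:[23/2,37/2] -> hit [25/2,17] leaf, test {P7@t=13, P8(miss), P14@t=31/2}
  N5 x:[25/2,24] y:[3/2,9] z:[24,55/2] -> miss, prune
  N7 x:[49/2,55/2] y:[17,41/2] z:[7,37/2] -> miss, prune

7 AABB tests over nodes [0, 1, 4, 6, 8, 5, 7]; 1 leaf entered; closest P7.

== RESULT ==
[0, 1, 4, 6, 8, 5, 7]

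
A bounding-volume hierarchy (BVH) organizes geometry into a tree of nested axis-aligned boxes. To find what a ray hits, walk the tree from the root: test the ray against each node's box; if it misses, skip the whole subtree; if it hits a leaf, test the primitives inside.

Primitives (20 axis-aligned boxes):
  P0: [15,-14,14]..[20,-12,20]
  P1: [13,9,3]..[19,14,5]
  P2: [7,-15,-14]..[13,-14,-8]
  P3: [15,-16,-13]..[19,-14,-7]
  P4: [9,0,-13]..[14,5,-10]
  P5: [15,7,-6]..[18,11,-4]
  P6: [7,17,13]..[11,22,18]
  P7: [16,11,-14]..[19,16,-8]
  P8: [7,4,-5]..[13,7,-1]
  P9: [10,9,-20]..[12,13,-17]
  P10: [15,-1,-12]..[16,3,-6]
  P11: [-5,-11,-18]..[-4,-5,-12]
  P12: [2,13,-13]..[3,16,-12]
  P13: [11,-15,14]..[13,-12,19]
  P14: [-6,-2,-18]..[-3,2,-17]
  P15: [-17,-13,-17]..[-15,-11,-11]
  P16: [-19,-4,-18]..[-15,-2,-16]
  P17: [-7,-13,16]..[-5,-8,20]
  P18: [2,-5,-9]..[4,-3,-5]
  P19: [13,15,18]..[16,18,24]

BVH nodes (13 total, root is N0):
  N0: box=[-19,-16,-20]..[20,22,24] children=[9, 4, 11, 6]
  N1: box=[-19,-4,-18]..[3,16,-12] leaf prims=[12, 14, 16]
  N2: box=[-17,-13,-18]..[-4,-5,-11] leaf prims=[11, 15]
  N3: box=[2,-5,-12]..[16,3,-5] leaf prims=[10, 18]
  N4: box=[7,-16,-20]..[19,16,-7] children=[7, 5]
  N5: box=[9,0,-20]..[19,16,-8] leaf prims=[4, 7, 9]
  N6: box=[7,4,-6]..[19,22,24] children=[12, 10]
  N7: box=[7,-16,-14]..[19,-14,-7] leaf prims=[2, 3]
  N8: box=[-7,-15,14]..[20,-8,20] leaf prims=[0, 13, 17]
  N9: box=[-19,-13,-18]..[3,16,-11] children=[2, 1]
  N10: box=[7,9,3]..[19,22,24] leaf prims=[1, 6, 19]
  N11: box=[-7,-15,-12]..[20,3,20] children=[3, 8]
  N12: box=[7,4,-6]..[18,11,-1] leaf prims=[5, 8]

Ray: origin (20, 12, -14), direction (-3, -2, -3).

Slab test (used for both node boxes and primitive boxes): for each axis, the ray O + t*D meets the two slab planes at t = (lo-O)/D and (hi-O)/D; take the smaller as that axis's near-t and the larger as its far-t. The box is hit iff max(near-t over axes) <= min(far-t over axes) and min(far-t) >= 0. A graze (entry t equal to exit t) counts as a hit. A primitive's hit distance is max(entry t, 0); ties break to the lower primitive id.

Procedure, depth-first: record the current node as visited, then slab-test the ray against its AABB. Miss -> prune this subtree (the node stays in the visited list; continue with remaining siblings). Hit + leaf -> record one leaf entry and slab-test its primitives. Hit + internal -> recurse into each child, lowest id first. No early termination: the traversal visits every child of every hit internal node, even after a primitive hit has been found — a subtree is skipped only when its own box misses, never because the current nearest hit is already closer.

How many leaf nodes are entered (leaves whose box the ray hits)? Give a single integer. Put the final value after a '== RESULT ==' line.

Walk:
N0 x:[0,13] y:[-5,14] z:[-38/3,2] -> hit [0,2], descend [4, 6, 9, 11]
  N4 x:[1/3,13/3] y:[-2,14] z:[-7/3,2] -> hit [1/3,2], descend [5, 7]
    N5 x:[1/3,11/3] y:[-2,6] z:[-2,2] -> hit [1/3,2] leaf, test {P4(miss), P7(miss), P9(miss)}
    N7 x:[1/3,13/3] y:[13,14] z:[-7/3,0] -> miss, prune
  N6 x:[1/3,13/3] y:[-5,4] z:[-38/3,-8/3] -> miss, prune
  N9 x:[17/3,13] y:[-2,25/2] z:[-1,4/3] -> miss, prune
  N11 x:[0,9] y:[9/2,27/2] z:[-34/3,-2/3] -> miss, prune

order=[0, 4, 5, 7, 6, 9, 11]  |boxes|=7  |leaves|=1  hit=miss

== RESULT ==
1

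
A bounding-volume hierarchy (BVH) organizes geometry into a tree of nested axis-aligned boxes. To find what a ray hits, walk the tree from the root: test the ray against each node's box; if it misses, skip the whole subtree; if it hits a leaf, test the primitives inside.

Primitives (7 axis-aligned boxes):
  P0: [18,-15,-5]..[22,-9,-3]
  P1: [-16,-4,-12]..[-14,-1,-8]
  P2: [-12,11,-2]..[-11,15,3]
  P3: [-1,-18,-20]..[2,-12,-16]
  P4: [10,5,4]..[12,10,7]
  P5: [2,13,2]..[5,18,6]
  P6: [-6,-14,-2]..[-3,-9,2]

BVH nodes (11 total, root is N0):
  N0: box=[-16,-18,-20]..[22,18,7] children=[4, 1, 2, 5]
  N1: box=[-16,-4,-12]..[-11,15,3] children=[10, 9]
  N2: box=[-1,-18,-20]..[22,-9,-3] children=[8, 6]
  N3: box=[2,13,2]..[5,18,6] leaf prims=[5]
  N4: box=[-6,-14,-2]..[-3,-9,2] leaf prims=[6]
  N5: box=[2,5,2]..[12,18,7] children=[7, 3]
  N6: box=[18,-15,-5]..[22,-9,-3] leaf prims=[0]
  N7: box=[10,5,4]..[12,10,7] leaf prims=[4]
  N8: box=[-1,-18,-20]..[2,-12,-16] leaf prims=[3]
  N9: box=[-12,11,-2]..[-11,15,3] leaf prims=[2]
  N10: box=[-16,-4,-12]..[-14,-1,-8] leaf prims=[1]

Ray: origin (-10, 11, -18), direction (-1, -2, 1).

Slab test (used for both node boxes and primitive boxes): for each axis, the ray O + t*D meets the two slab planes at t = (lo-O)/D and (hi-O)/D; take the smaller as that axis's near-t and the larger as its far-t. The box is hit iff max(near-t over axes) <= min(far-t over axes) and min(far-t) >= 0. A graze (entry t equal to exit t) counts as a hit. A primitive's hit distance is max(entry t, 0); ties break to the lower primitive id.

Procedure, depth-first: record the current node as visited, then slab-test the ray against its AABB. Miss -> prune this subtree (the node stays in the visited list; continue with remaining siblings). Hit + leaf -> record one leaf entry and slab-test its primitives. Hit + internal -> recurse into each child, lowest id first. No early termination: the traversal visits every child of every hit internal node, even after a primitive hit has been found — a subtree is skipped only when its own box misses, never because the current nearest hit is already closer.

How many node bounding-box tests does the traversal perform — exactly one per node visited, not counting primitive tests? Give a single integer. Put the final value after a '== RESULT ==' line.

Traverse from the root:
N0 x:[-32,6] y:[-7/2,29/2] z:[-2,25] -> hit [-2,6], descend [1, 2, 4, 5]
  N1 x:[1,6] y:[-2,15/2] z:[6,21] -> hit [6,6], descend [9, 10]
    N9 x:[1,2] y:[-2,0] z:[16,21] -> miss, prune
    N10 x:[4,6] y:[6,15/2] z:[6,10] -> hit [6,6] leaf, test {P1@t=6}
  N2 x:[-32,-9] y:[10,29/2] z:[-2,15] -> miss, prune
  N4 x:[-7,-4] y:[10,25/2] z:[16,20] -> miss, prune
  N5 x:[-22,-12] y:[-7/2,3] z:[20,25] -> miss, prune

order=[0, 1, 9, 10, 2, 4, 5]  |boxes|=7  |leaves|=1  hit=P1

== RESULT ==
7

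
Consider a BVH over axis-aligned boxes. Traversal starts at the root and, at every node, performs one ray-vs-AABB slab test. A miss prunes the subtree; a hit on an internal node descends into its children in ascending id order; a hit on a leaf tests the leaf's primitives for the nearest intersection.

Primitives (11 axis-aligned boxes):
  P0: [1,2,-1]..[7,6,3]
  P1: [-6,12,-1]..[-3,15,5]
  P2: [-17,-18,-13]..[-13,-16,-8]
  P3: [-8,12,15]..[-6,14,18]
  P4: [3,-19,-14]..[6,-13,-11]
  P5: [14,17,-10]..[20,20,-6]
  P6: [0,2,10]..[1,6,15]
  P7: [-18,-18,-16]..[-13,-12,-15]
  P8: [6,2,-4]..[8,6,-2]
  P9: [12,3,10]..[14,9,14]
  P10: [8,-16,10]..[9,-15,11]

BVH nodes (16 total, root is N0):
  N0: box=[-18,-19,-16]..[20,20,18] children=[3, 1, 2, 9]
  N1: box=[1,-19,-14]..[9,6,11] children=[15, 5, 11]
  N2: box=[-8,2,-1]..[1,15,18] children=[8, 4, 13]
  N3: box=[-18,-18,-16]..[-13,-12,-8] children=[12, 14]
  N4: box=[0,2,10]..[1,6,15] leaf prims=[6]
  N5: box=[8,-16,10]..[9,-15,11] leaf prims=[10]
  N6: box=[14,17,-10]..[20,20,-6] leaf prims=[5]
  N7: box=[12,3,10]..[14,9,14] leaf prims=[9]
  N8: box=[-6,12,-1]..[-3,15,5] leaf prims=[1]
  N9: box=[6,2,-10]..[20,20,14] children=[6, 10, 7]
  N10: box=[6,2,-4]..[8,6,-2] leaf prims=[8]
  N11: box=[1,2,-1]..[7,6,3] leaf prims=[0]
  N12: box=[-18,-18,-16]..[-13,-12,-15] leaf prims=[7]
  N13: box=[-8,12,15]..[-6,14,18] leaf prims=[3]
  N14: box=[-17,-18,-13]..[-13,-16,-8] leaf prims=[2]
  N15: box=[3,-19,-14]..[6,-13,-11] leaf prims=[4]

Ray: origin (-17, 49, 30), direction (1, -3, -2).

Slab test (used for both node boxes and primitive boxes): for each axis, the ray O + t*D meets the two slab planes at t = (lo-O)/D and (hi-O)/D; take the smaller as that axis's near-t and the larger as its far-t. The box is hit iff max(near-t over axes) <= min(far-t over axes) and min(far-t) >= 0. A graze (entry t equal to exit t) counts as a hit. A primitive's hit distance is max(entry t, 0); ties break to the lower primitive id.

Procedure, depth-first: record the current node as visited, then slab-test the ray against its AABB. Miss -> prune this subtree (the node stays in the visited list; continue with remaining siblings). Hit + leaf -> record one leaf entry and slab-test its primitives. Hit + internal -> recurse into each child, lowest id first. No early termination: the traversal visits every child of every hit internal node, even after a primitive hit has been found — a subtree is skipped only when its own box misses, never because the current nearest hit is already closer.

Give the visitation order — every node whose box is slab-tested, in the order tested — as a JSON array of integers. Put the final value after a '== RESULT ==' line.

Walk:
N0 x:[-1,37] y:[29/3,68/3] z:[6,23] -> hit [29/3,68/3], descend [1, 2, 3, 9]
  N1 x:[18,26] y:[43/3,68/3] z:[19/2,22] -> hit [18,22], descend [5, 11, 15]
    N5 x:[25,26] y:[64/3,65/3] z:[19/2,10] -> miss, prune
    N11 x:[18,24] y:[43/3,47/3] z:[27/2,31/2] -> miss, prune
    N15 x:[20,23] y:[62/3,68/3] z:[41/2,22] -> hit [62/3,22] leaf, test {P4@t=62/3}
  N2 x:[9,18] y:[34/3,47/3] z:[6,31/2] -> hit [34/3,31/2], descend [4, 8, 13]
    N4 x:[17,18] y:[43/3,47/3] z:[15/2,10] -> miss, prune
    N8 x:[11,14] y:[34/3,37/3] z:[25/2,31/2] -> miss, prune
    N13 x:[9,11] y:[35/3,37/3] z:[6,15/2] -> miss, prune
  N3 x:[-1,4] y:[61/3,67/3] z:[19,23] -> miss, prune
  N9 x:[23,37] y:[29/3,47/3] z:[8,20] -> miss, prune

Summary -> nodes [0, 1, 5, 11, 15, 2, 4, 8, 13, 3, 9]; box-tests=11; leaf-entries=1; first=P4

== RESULT ==
[0, 1, 5, 11, 15, 2, 4, 8, 13, 3, 9]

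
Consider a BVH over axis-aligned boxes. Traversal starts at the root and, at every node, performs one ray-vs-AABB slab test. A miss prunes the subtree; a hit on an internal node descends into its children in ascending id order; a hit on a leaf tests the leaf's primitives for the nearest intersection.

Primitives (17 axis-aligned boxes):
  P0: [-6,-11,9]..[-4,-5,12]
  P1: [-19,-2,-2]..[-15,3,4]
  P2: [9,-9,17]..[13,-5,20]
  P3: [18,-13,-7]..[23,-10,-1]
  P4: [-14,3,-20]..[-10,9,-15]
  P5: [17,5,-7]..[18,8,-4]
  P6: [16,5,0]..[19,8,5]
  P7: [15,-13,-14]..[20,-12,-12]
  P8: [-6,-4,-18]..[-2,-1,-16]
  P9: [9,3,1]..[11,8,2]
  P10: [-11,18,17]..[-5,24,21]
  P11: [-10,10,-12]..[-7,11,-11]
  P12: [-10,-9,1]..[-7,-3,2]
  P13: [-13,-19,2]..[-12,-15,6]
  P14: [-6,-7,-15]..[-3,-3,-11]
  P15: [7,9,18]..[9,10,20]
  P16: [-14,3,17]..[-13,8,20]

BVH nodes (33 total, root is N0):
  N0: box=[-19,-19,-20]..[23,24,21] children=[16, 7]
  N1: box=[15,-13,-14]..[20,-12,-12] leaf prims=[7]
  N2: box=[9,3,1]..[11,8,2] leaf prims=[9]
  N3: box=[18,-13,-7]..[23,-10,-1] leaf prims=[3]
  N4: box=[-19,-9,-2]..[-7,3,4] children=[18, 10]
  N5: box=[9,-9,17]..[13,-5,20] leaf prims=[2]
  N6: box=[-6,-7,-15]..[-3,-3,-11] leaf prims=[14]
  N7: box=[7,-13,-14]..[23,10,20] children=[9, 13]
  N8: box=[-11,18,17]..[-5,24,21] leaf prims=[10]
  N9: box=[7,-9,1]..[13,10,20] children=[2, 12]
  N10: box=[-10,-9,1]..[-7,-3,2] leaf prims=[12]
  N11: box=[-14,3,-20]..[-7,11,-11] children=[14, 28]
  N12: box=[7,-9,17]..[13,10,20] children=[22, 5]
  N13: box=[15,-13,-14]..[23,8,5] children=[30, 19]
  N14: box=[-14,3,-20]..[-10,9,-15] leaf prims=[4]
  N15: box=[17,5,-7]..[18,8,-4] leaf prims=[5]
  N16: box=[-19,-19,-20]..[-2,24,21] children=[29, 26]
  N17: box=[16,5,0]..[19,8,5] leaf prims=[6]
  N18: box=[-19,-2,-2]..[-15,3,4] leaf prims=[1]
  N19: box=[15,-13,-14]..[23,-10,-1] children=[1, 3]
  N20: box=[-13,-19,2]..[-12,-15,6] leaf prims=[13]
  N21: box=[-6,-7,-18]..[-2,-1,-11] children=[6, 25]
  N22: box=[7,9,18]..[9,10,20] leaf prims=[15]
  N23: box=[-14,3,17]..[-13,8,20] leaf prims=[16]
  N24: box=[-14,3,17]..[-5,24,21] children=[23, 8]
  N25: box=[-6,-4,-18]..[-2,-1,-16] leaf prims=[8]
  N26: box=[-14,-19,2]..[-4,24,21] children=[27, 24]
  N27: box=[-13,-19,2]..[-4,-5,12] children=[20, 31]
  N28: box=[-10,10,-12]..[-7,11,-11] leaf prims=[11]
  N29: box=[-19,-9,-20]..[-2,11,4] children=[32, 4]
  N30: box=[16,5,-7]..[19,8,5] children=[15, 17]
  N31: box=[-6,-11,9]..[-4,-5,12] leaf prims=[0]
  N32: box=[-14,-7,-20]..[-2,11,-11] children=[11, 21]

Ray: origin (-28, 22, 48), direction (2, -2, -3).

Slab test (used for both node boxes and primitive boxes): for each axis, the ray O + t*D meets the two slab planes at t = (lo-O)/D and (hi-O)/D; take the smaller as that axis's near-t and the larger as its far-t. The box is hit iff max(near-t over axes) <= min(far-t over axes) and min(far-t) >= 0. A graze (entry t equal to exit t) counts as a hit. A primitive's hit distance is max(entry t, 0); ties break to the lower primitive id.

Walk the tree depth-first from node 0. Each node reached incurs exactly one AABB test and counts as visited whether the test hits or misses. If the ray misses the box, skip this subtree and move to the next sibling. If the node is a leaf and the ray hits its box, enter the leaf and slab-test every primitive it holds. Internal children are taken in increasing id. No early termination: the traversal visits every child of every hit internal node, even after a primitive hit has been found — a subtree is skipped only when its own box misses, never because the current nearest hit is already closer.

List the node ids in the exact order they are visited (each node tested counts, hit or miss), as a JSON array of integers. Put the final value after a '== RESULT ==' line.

Trace the traversal:
N0 x:[9/2,51/2] y:[-1,41/2] z:[9,68/3] -> hit [9,41/2], descend [7, 16]
  N7 x:[35/2,51/2] y:[6,35/2] z:[28/3,62/3] -> hit [35/2,35/2], descend [9, 13]
    N9 x:[35/2,41/2] y:[6,31/2] z:[28/3,47/3] -> miss, prune
    N13 x:[43/2,51/2] y:[7,35/2] z:[43/3,62/3] -> miss, prune
  N16 x:[9/2,13] y:[-1,41/2] z:[9,68/3] -> hit [9,13], descend [26, 29]
    N26 x:[7,12] y:[-1,41/2] z:[9,46/3] -> hit [9,12], descend [24, 27]
      N24 x:[7,23/2] y:[-1,19/2] z:[9,31/3] -> hit [9,19/2], descend [8, 23]
        N8 x:[17/2,23/2] y:[-1,2] z:[9,31/3] -> miss, prune
        N23 x:[7,15/2] y:[7,19/2] z:[28/3,31/3] -> miss, prune
      N27 x:[15/2,12] y:[27/2,41/2] z:[12,46/3] -> miss, prune
    N29 x:[9/2,13] y:[11/2,31/2] z:[44/3,68/3] -> miss, prune

Summary -> nodes [0, 7, 9, 13, 16, 26, 24, 8, 23, 27, 29]; box-tests=11; leaf-entries=0; first=miss

== RESULT ==
[0, 7, 9, 13, 16, 26, 24, 8, 23, 27, 29]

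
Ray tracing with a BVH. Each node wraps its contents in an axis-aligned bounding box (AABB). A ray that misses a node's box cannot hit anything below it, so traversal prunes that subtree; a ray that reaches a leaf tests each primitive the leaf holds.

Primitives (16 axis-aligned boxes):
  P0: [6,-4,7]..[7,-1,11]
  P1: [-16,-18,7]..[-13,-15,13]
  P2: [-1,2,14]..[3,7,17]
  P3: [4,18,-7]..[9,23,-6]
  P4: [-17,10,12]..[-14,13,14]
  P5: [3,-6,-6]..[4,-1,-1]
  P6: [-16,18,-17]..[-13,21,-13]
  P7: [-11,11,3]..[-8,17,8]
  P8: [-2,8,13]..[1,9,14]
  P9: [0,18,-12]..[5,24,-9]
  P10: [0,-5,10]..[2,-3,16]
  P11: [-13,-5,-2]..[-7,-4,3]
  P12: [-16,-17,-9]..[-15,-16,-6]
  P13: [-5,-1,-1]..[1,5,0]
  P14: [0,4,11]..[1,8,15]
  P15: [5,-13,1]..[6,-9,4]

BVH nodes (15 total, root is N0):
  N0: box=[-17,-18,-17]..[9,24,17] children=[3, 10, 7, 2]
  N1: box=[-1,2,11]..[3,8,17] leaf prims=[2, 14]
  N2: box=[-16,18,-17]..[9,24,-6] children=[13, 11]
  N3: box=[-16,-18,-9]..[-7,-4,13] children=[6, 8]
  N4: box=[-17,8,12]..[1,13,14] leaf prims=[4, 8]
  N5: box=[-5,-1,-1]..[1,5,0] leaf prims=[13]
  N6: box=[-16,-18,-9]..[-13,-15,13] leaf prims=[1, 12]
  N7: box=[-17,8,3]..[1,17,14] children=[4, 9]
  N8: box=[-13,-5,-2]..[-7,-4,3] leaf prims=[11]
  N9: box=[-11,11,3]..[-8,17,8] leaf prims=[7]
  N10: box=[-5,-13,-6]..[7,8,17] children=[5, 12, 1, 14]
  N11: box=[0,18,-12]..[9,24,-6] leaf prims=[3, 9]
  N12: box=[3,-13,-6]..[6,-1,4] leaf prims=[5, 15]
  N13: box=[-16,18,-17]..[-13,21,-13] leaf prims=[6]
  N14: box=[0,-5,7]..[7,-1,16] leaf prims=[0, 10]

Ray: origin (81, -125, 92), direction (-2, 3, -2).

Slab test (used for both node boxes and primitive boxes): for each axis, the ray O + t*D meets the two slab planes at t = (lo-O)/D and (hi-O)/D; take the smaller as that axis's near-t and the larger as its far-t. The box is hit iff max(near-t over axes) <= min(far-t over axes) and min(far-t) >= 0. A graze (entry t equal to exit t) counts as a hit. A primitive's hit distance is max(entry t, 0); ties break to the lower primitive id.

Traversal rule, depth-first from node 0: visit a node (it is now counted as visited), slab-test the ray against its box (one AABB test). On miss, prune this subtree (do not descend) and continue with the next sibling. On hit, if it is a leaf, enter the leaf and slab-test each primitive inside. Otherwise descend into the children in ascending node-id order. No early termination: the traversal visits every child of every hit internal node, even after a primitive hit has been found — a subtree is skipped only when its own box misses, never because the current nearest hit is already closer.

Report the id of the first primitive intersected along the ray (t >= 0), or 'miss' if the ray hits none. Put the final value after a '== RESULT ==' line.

Trace the traversal:
N0 x:[36,49] y:[107/3,149/3] z:[75/2,109/2] -> hit [75/2,49], descend [2, 3, 7, 10]
  N2 x:[36,97/2] y:[143/3,149/3] z:[49,109/2] -> miss, prune
  N3 x:[44,97/2] y:[107/3,121/3] z:[79/2,101/2] -> miss, prune
  N7 x:[40,49] y:[133/3,142/3] z:[39,89/2] -> hit [133/3,89/2], descend [4, 9]
    N4 x:[40,49] y:[133/3,46] z:[39,40] -> miss, prune
    N9 x:[89/2,46] y:[136/3,142/3] z:[42,89/2] -> miss, prune
  N10 x:[37,43] y:[112/3,133/3] z:[75/2,49] -> hit [75/2,43], descend [1, 5, 12, 14]
    N1 x:[39,41] y:[127/3,133/3] z:[75/2,81/2] -> miss, prune
    N5 x:[40,43] y:[124/3,130/3] z:[46,93/2] -> miss, prune
    N12 x:[75/2,39] y:[112/3,124/3] z:[44,49] -> miss, prune
    N14 x:[37,81/2] y:[40,124/3] z:[38,85/2] -> hit [40,81/2] leaf, test {P0(miss), P10@t=40}

Visited [0, 2, 3, 7, 4, 9, 10, 1, 5, 12, 14]. Tests: 11 box, 1 leaf. Nearest: P10.

== RESULT ==
10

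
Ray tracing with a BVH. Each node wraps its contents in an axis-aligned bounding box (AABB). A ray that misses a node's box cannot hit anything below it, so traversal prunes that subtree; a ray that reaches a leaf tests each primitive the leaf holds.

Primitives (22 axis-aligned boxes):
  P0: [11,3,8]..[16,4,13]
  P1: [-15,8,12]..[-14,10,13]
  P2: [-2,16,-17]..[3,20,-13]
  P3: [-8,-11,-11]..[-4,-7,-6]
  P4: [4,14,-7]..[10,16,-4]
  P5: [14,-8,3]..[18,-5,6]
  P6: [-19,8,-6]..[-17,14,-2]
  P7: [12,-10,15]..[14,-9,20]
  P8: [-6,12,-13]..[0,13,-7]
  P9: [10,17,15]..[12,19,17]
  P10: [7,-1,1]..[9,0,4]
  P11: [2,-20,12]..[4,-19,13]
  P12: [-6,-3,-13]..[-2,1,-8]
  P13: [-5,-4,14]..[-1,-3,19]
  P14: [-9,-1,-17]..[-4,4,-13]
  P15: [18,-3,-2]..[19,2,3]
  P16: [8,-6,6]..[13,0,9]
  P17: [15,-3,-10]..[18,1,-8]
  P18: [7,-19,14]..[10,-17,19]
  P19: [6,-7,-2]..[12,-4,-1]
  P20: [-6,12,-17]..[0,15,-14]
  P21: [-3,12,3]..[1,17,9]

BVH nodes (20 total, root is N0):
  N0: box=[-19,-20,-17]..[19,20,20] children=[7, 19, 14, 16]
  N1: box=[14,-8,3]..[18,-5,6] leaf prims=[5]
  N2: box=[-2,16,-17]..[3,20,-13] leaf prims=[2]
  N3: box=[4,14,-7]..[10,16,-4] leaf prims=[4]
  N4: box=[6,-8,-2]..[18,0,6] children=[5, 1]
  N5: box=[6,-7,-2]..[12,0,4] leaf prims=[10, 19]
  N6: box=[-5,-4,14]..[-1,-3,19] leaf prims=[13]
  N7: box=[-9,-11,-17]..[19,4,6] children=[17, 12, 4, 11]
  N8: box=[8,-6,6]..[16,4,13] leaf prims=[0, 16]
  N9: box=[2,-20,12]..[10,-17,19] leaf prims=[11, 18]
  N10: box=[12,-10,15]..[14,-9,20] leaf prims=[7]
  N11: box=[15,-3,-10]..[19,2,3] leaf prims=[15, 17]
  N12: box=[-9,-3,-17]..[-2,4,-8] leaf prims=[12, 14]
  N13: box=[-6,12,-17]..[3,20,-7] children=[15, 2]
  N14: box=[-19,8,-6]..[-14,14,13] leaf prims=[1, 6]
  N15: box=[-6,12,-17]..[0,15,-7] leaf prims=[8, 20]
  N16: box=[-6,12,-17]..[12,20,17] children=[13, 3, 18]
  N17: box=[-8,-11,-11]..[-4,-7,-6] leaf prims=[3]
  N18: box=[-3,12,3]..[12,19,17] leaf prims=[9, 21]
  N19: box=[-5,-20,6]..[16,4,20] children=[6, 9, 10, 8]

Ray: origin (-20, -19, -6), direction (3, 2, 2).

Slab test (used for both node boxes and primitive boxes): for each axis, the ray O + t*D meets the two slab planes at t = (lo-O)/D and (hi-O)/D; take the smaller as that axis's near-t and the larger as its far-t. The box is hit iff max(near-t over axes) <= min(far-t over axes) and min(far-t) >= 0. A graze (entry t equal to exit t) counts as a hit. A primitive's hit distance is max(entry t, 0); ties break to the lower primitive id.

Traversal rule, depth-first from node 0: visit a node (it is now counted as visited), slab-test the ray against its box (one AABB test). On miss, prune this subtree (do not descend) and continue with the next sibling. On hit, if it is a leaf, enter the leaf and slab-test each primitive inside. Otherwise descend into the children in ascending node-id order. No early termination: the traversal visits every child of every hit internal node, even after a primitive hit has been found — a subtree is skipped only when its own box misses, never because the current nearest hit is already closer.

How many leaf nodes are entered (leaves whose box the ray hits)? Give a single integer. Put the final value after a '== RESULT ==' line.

Trace the traversal:
N0 x:[1/3,13] y:[-1/2,39/2] z:[-11/2,13] -> hit [1/3,13], descend [7, 14, 16, 19]
  N7 x:[11/3,13] y:[4,23/2] z:[-11/2,6] -> hit [4,6], descend [4, 11, 12, 17]
    N4 x:[26/3,38/3] y:[11/2,19/2] z:[2,6] -> miss, prune
    N11 x:[35/3,13] y:[8,21/2] z:[-2,9/2] -> miss, prune
    N12 x:[11/3,6] y:[8,23/2] z:[-11/2,-1] -> miss, prune
    N17 x:[4,16/3] y:[4,6] z:[-5/2,0] -> miss, prune
  N14 x:[1/3,2] y:[27/2,33/2] z:[0,19/2] -> miss, prune
  N16 x:[14/3,32/3] y:[31/2,39/2] z:[-11/2,23/2] -> miss, prune
  N19 x:[5,12] y:[-1/2,23/2] z:[6,13] -> hit [6,23/2], descend [6, 8, 9, 10]
    N6 x:[5,19/3] y:[15/2,8] z:[10,25/2] -> miss, prune
    N8 x:[28/3,12] y:[13/2,23/2] z:[6,19/2] -> hit [28/3,19/2] leaf, test {P0(miss), P16(miss)}
    N9 x:[22/3,10] y:[-1/2,1] z:[9,25/2] -> miss, prune
    N10 x:[32/3,34/3] y:[9/2,5] z:[21/2,13] -> miss, prune

Summary -> nodes [0, 7, 4, 11, 12, 17, 14, 16, 19, 6, 8, 9, 10]; box-tests=13; leaf-entries=1; first=miss

== RESULT ==
1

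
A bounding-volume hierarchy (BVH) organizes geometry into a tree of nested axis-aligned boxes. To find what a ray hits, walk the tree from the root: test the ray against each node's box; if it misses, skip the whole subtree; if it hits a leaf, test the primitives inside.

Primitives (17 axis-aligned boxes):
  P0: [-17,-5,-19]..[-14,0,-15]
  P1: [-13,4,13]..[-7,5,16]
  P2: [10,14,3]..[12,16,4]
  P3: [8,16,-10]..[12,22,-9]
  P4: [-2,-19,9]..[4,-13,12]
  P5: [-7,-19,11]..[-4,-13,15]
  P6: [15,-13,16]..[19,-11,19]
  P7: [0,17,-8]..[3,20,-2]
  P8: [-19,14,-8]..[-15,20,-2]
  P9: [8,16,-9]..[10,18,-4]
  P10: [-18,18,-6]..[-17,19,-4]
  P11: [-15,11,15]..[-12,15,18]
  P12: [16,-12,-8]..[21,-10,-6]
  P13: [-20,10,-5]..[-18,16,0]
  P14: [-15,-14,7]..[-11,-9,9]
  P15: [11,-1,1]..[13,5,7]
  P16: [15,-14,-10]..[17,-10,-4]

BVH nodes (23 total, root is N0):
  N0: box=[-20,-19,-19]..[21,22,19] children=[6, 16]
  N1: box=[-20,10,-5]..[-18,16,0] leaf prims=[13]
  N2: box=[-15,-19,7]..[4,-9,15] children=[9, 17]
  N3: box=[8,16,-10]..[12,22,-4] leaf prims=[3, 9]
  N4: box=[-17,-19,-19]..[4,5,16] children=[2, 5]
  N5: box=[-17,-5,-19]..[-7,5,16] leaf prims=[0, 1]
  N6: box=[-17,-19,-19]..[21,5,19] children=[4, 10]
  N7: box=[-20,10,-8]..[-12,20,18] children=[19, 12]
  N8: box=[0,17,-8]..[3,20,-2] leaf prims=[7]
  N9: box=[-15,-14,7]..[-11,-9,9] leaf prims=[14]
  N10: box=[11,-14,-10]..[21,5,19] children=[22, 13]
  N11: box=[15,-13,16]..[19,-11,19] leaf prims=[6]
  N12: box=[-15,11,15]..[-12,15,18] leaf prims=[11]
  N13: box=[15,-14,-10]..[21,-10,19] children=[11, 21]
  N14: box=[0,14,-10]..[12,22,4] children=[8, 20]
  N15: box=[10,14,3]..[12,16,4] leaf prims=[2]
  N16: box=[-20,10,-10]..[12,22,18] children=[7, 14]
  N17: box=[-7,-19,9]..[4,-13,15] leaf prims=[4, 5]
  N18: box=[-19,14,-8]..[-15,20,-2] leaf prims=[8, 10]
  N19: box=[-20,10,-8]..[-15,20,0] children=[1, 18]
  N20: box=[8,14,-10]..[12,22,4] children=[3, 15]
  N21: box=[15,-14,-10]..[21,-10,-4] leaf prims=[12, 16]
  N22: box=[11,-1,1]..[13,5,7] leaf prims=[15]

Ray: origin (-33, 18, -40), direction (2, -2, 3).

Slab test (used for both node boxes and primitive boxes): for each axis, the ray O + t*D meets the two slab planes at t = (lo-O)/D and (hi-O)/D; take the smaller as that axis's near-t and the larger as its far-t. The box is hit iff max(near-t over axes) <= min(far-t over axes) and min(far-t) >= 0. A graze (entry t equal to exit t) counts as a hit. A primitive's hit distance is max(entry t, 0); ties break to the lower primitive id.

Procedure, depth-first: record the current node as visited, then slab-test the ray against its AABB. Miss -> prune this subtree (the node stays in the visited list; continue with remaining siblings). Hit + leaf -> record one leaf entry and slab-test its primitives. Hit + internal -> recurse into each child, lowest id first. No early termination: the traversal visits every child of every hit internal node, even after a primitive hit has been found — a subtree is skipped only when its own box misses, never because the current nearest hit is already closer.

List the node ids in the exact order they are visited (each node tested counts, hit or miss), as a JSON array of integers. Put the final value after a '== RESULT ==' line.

Trace the traversal:
N0 x:[13/2,27] y:[-2,37/2] z:[7,59/3] -> hit [7,37/2], descend [6, 16]
  N6 x:[8,27] y:[13/2,37/2] z:[7,59/3] -> hit [8,37/2], descend [4, 10]
    N4 x:[8,37/2] y:[13/2,37/2] z:[7,56/3] -> hit [8,37/2], descend [2, 5]
      N2 x:[9,37/2] y:[27/2,37/2] z:[47/3,55/3] -> hit [47/3,55/3], descend [9, 17]
        N9 x:[9,11] y:[27/2,16] z:[47/3,49/3] -> miss, prune
        N17 x:[13,37/2] y:[31/2,37/2] z:[49/3,55/3] -> hit [49/3,55/3] leaf, test {P4@t=49/3, P5(miss)}
      N5 x:[8,13] y:[13/2,23/2] z:[7,56/3] -> hit [8,23/2] leaf, test {P0(miss), P1(miss)}
    N10 x:[22,27] y:[13/2,16] z:[10,59/3] -> miss, prune
  N16 x:[13/2,45/2] y:[-2,4] z:[10,58/3] -> miss, prune

Summary -> nodes [0, 6, 4, 2, 9, 17, 5, 10, 16]; box-tests=9; leaf-entries=2; first=P4

== RESULT ==
[0, 6, 4, 2, 9, 17, 5, 10, 16]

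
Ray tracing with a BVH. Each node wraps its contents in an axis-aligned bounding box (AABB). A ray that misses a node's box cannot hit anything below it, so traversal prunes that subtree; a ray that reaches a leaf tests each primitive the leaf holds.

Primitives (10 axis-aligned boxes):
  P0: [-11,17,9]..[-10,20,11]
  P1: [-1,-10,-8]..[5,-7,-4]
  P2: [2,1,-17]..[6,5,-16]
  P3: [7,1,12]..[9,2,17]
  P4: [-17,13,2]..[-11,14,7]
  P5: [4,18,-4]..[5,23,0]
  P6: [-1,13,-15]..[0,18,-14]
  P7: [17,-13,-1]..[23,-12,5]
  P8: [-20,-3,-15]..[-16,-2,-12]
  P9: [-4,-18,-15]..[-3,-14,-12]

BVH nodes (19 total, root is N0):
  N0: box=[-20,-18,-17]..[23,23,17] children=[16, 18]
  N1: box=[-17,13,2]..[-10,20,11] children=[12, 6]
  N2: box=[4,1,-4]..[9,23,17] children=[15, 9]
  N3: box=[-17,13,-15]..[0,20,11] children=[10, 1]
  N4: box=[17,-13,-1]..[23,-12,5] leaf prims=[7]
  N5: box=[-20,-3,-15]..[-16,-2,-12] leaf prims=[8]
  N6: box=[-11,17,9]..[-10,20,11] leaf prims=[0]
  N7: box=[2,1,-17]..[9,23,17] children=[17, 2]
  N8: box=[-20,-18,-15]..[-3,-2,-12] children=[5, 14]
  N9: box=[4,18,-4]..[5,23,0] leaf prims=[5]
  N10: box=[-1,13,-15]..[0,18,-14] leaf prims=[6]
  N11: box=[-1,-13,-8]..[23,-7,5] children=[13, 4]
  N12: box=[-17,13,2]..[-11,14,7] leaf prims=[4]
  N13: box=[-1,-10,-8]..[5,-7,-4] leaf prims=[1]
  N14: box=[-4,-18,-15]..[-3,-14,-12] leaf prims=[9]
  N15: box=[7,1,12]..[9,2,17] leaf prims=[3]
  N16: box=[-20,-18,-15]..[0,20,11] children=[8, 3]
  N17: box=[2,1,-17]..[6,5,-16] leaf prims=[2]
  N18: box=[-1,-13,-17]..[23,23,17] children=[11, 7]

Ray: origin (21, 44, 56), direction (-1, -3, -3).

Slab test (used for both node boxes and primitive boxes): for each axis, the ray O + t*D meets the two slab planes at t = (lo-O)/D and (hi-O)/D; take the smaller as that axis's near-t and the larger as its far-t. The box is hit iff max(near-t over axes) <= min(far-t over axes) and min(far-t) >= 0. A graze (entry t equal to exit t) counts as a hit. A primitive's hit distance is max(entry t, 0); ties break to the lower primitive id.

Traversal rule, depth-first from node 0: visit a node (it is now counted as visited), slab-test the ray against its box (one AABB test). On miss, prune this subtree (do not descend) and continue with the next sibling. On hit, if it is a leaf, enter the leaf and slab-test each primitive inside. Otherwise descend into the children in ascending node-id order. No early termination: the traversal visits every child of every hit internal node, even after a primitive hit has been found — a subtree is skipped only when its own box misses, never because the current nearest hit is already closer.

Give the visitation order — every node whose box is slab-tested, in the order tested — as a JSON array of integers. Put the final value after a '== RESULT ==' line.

Trace the traversal:
N0 x:[-2,41] y:[7,62/3] z:[13,73/3] -> hit [13,62/3], descend [16, 18]
  N16 x:[21,41] y:[8,62/3] z:[15,71/3] -> miss, prune
  N18 x:[-2,22] y:[7,19] z:[13,73/3] -> hit [13,19], descend [7, 11]
    N7 x:[12,19] y:[7,43/3] z:[13,73/3] -> hit [13,43/3], descend [2, 17]
      N2 x:[12,17] y:[7,43/3] z:[13,20] -> hit [13,43/3], descend [9, 15]
        N9 x:[16,17] y:[7,26/3] z:[56/3,20] -> miss, prune
        N15 x:[12,14] y:[14,43/3] z:[13,44/3] -> hit [14,14] leaf, test {P3@t=14}
      N17 x:[15,19] y:[13,43/3] z:[24,73/3] -> miss, prune
    N11 x:[-2,22] y:[17,19] z:[17,64/3] -> hit [17,19], descend [4, 13]
      N4 x:[-2,4] y:[56/3,19] z:[17,19] -> miss, prune
      N13 x:[16,22] y:[17,18] z:[20,64/3] -> miss, prune

Summary -> nodes [0, 16, 18, 7, 2, 9, 15, 17, 11, 4, 13]; box-tests=11; leaf-entries=1; first=P3

== RESULT ==
[0, 16, 18, 7, 2, 9, 15, 17, 11, 4, 13]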